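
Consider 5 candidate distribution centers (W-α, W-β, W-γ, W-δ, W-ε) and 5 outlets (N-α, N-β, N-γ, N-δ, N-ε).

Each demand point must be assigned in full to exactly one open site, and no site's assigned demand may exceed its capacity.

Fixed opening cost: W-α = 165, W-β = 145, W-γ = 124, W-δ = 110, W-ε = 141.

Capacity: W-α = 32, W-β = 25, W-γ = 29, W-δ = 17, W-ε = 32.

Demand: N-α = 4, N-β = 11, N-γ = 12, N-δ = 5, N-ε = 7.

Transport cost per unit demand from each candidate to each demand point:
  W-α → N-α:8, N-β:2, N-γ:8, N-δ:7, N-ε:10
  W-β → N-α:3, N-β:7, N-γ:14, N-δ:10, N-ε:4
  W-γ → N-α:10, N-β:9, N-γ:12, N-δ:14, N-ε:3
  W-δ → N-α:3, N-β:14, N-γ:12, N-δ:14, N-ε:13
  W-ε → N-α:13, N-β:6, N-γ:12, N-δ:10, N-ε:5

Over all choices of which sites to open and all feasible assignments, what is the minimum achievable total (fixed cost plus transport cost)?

Open {W-α, W-γ}; cheapest assignment that respects the capacities:
  W-α (cap 32, load 32): N-α, N-β, N-γ, N-δ — cost 4×8 + 11×2 + 12×8 + 5×7 = 185
  W-γ (cap 29, load 7): N-ε — cost 7×3 = 21
  Shipping 206, fixed 289 → total 495.
  Any other capacity-feasible assignment to {W-α, W-γ} ships for at least 206.
Compare {W-α, W-β}: its best feasible assignment gives total 503.
Compare {W-α, W-ε}: its best feasible assignment gives total 526.
Every other set of open sites that can feasibly serve all demand totals ≥ 503 even under its best assignment. Minimum: 495.

495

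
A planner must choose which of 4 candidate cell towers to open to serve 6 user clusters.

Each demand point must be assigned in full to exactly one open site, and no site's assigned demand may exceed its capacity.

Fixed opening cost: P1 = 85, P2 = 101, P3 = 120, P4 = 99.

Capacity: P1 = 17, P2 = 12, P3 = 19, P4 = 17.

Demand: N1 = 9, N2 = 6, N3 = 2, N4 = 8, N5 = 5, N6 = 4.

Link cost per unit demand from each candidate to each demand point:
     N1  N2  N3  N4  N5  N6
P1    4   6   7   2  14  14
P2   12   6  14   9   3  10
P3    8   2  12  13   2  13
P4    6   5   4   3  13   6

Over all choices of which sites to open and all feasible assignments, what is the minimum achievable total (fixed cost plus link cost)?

355

Open {P1, P3}; cheapest assignment that respects the capacities:
  P1 (cap 17, load 17): N1, N4 — cost 9×4 + 8×2 = 52
  P3 (cap 19, load 17): N2, N3, N5, N6 — cost 6×2 + 2×12 + 5×2 + 4×13 = 98
  Shipping 150, fixed 205 → total 355.
  Any other capacity-feasible assignment to {P1, P3} ships for at least 150.
Compare {P1, P4}: its best feasible assignment gives total 363.
Compare {P3, P4}: its best feasible assignment gives total 395.
Every other set of open sites that can feasibly serve all demand totals ≥ 363 even under its best assignment. Minimum: 355.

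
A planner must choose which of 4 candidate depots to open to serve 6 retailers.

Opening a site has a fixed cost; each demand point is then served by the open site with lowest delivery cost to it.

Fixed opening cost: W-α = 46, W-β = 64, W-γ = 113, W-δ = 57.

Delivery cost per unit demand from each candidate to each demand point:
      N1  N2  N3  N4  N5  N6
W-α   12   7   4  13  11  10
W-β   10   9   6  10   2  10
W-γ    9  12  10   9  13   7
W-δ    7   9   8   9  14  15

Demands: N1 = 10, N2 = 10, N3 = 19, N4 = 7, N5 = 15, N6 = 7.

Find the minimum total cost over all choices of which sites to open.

Open {W-α, W-β}: assign each demand point to its cheapest open site.
  N1→W-β 10×10=100, N2→W-α 10×7=70, N3→W-α 19×4=76, N4→W-β 7×10=70, N5→W-β 15×2=30, N6→W-α 7×10=70
  delivery cost 416, fixed 110 → total 526.
Compare {W-β}: delivery cost 474 + fixed 64 = 538.
Compare {W-α, W-β, W-δ}: delivery cost 379 + fixed 167 = 546.
Compare {W-β, W-δ}: delivery cost 437 + fixed 121 = 558.
All other subsets cost ≥ 538. Minimum total cost: 526.

526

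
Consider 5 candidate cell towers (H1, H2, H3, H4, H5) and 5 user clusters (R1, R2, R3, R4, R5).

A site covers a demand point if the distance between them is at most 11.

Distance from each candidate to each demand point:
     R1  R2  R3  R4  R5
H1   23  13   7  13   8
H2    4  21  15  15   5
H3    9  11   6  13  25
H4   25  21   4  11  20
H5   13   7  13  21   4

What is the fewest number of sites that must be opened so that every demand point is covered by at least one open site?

3

Coverage sets (demand points within 11 of each site):
  H1: {R3, R5}
  H2: {R1, R5}
  H3: {R1, R2, R3}
  H4: {R3, R4}
  H5: {R2, R5}
No 2 sites suffice: every size-2 union leaves at least one demand point uncovered.
But {H1, H3, H4} covers everything, so the minimum is 3.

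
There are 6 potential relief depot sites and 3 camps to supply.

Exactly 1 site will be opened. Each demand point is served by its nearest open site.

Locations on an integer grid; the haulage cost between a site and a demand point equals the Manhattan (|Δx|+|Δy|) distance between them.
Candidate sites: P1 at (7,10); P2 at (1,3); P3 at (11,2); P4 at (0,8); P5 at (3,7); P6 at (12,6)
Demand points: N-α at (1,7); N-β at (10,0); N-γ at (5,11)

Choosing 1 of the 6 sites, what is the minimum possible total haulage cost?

Open {P5}.
  N-α→P5 2, N-β→P5 14, N-γ→P5 6  ⇒ total 22.
Compare {P1}: total 25.
Compare {P2}: total 28.
No size-1 selection does better; minimum is 22.

22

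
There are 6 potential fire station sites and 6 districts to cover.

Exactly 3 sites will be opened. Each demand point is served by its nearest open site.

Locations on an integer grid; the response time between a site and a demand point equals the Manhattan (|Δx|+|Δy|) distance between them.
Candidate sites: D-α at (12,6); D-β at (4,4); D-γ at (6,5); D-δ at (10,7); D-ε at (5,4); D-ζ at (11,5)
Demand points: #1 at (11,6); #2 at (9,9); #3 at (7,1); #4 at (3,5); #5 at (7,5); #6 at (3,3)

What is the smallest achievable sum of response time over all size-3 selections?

Open {D-β, D-γ, D-δ}.
  #1→D-δ 2, #2→D-δ 3, #3→D-γ 5, #4→D-β 2, #5→D-γ 1, #6→D-β 2  ⇒ total 15.
Compare {D-α, D-β, D-γ}: total 17.
Compare {D-β, D-γ, D-ζ}: total 17.
No size-3 selection does better; minimum is 15.

15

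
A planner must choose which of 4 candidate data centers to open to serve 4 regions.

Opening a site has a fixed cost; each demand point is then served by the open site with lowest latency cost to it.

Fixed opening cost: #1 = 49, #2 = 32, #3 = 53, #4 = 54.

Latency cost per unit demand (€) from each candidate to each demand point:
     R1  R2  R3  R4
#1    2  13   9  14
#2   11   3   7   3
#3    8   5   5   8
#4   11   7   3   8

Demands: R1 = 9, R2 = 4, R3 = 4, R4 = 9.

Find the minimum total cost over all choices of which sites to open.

Open {#1, #2}: assign each demand point to its cheapest open site.
  R1→#1 9×2=18, R2→#2 4×3=12, R3→#2 4×7=28, R4→#2 9×3=27
  latency cost 85, fixed 81 → total 166.
Compare {#2}: latency cost 166 + fixed 32 = 198.
Compare {#1, #2, #4}: latency cost 69 + fixed 135 = 204.
Compare {#1, #2, #3}: latency cost 77 + fixed 134 = 211.
All other subsets cost ≥ 198. Minimum total cost: 166.

166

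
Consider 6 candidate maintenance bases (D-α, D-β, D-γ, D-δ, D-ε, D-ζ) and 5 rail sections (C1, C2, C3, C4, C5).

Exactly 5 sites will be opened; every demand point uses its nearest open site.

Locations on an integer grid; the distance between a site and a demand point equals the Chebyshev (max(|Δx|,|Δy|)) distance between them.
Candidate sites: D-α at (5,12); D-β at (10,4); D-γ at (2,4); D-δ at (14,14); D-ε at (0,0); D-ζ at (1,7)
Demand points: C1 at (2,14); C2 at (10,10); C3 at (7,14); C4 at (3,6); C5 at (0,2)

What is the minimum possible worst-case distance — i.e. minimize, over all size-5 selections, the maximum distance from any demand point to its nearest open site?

Open {D-α, D-β, D-γ, D-δ, D-ε}.
  Farthest demand point is C2 at distance 4 (to D-δ); all others are ≤ 4.
With {D-α, D-β, D-γ, D-δ, D-ζ} the worst case is 4.
With {D-α, D-β, D-δ, D-ε, D-ζ} the worst case is 4.
No size-5 selection achieves below 4.

4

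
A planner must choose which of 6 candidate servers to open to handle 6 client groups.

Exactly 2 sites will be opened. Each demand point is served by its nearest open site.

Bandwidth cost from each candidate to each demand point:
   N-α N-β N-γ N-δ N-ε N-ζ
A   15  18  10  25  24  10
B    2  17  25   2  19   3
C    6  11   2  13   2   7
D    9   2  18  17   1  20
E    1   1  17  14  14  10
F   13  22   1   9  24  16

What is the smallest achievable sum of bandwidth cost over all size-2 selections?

Open {B, C}.
  N-α→B 2, N-β→C 11, N-γ→C 2, N-δ→B 2, N-ε→C 2, N-ζ→B 3  ⇒ total 22.
Compare {C, E}: total 26.
Compare {B, D}: total 28.
No size-2 selection does better; minimum is 22.

22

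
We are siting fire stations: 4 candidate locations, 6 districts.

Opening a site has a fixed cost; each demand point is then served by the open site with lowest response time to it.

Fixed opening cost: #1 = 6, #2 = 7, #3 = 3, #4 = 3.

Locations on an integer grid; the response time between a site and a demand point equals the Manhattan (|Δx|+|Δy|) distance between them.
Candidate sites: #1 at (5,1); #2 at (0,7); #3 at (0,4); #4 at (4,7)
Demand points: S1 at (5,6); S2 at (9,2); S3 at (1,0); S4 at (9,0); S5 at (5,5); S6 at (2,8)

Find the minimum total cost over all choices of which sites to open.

Open {#1, #4}: assign each demand point to its cheapest open site.
  S1→#4 2, S2→#1 5, S3→#1 5, S4→#1 5, S5→#4 3, S6→#4 3
  response time 23, fixed 9 → total 32.
Compare {#1, #3, #4}: response time 23 + fixed 12 = 35.
Compare {#1, #3}: response time 30 + fixed 9 = 39.
Compare {#1, #2, #4}: response time 23 + fixed 16 = 39.
All other subsets cost ≥ 35. Minimum total cost: 32.

32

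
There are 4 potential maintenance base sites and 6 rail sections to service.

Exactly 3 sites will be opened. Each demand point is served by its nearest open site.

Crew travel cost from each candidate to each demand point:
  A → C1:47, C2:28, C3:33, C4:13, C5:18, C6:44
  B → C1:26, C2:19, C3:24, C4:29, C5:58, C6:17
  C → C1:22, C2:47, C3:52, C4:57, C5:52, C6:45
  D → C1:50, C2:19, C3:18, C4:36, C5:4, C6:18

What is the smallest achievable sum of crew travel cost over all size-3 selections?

Open {A, C, D}.
  C1→C 22, C2→D 19, C3→D 18, C4→A 13, C5→D 4, C6→D 18  ⇒ total 94.
Compare {A, B, D}: total 97.
Compare {B, C, D}: total 109.
No size-3 selection does better; minimum is 94.

94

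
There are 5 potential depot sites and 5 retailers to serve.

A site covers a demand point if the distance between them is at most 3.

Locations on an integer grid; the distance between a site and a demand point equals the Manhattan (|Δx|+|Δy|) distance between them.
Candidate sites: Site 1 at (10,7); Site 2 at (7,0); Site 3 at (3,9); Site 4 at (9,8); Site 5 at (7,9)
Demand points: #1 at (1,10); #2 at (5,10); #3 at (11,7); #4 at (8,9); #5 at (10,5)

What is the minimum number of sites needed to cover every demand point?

3

Coverage sets (demand points within 3 of each site):
  Site 1: {#3, #5}
  Site 2: {}
  Site 3: {#1, #2}
  Site 4: {#3, #4}
  Site 5: {#2, #4}
No 2 sites suffice: every size-2 union leaves at least one demand point uncovered.
But {Site 1, Site 3, Site 4} covers everything, so the minimum is 3.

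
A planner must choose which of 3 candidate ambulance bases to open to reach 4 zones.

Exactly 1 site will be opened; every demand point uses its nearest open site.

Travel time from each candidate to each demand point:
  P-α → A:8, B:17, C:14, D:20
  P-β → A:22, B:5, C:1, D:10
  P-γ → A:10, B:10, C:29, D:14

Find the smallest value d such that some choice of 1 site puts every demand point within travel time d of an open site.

Open {P-α}.
  Farthest demand point is D at travel time 20 (to P-α); all others are ≤ 20.
With {P-β} the worst case is 22.
With {P-γ} the worst case is 29.
No size-1 selection achieves below 20.

20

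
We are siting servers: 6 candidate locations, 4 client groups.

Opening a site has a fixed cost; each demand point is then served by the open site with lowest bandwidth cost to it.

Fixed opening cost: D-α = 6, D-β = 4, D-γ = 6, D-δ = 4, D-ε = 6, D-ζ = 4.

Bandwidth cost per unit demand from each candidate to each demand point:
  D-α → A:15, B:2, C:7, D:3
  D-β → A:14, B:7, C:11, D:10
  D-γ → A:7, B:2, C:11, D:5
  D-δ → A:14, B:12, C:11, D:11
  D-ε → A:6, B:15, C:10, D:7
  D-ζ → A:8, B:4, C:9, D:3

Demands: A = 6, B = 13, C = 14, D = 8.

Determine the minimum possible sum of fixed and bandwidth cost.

Open {D-α, D-ε}: assign each demand point to its cheapest open site.
  A→D-ε 6×6=36, B→D-α 13×2=26, C→D-α 14×7=98, D→D-α 8×3=24
  bandwidth cost 184, fixed 12 → total 196.
Compare {D-α, D-β, D-ε}: bandwidth cost 184 + fixed 16 = 200.
Compare {D-α, D-δ, D-ε}: bandwidth cost 184 + fixed 16 = 200.
Compare {D-α, D-ε, D-ζ}: bandwidth cost 184 + fixed 16 = 200.
All other subsets cost ≥ 200. Minimum total cost: 196.

196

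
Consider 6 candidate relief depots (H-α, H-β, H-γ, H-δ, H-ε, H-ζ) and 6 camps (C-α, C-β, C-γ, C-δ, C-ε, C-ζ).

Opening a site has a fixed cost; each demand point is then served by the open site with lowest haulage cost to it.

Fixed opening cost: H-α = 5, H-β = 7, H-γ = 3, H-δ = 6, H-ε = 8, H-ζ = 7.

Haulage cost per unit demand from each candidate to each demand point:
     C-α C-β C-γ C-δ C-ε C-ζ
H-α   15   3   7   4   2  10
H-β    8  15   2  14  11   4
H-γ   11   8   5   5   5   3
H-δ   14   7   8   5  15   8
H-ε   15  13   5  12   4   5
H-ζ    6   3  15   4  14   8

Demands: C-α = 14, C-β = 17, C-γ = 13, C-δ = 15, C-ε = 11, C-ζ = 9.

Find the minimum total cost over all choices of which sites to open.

Open {H-α, H-β, H-γ, H-ζ}: assign each demand point to its cheapest open site.
  C-α→H-ζ 14×6=84, C-β→H-α 17×3=51, C-γ→H-β 13×2=26, C-δ→H-α 15×4=60, C-ε→H-α 11×2=22, C-ζ→H-γ 9×3=27
  haulage cost 270, fixed 22 → total 292.
Compare {H-α, H-β, H-ζ}: haulage cost 279 + fixed 19 = 298.
Compare {H-α, H-β, H-γ, H-δ, H-ζ}: haulage cost 270 + fixed 28 = 298.
Compare {H-α, H-β, H-γ, H-ε, H-ζ}: haulage cost 270 + fixed 30 = 300.
All other subsets cost ≥ 298. Minimum total cost: 292.

292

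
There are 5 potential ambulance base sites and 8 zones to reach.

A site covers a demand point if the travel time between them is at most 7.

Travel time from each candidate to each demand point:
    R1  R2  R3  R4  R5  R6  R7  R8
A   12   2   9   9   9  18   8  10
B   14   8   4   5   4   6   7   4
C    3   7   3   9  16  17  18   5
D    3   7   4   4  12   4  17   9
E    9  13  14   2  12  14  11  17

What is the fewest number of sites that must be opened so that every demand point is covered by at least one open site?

Coverage sets (demand points within 7 of each site):
  A: {R2}
  B: {R3, R4, R5, R6, R7, R8}
  C: {R1, R2, R3, R8}
  D: {R1, R2, R3, R4, R6}
  E: {R4}
No single site covers all 8 demand points.
But {B, C} covers everything, so the minimum is 2.

2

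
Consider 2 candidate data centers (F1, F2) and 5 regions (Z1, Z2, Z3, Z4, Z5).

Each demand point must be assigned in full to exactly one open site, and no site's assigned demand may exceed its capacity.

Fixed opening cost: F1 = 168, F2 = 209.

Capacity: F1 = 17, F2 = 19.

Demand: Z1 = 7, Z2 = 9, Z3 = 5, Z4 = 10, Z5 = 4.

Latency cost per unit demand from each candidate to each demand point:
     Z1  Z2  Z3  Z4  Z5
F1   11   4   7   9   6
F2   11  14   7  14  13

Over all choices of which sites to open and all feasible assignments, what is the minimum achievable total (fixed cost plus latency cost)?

Open {F1, F2}; cheapest assignment that respects the capacities:
  F1 (cap 17, load 16): Z1, Z2 — cost 7×11 + 9×4 = 113
  F2 (cap 19, load 19): Z3, Z4, Z5 — cost 5×7 + 10×14 + 4×13 = 227
  Shipping 340, fixed 377 → total 717.
  Any other capacity-feasible assignment to {F1, F2} ships for at least 340.
Total demand is 35 and no other set of sites has combined capacity ≥ 35, so {F1, F2} is the only feasible choice of open sites. Minimum: 717.

717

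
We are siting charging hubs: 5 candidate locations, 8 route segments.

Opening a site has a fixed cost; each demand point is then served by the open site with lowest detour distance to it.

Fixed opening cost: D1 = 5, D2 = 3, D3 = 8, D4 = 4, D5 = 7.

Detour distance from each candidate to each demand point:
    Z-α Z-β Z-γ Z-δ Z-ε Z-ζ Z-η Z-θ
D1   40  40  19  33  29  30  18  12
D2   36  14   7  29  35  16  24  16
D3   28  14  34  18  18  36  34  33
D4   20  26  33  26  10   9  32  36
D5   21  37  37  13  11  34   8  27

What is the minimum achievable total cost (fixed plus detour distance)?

111

Open {D2, D4, D5}: assign each demand point to its cheapest open site.
  Z-α→D4 20, Z-β→D2 14, Z-γ→D2 7, Z-δ→D5 13, Z-ε→D4 10, Z-ζ→D4 9, Z-η→D5 8, Z-θ→D2 16
  detour distance 97, fixed 14 → total 111.
Compare {D1, D2, D4, D5}: detour distance 93 + fixed 19 = 112.
Compare {D2, D5}: detour distance 106 + fixed 10 = 116.
Compare {D1, D2, D5}: detour distance 102 + fixed 15 = 117.
All other subsets cost ≥ 112. Minimum total cost: 111.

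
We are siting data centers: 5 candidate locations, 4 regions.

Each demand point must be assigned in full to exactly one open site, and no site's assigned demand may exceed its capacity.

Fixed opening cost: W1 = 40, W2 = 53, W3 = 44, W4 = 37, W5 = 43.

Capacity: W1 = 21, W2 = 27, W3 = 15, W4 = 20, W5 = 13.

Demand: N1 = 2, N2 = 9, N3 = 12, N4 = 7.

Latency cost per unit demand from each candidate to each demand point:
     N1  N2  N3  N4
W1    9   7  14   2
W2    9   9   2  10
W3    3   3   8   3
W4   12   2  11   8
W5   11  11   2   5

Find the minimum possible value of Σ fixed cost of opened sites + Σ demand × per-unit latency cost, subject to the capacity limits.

Open {W3, W4, W5}; cheapest assignment that respects the capacities:
  W3 (cap 15, load 9): N1, N4 — cost 2×3 + 7×3 = 27
  W4 (cap 20, load 9): N2 — cost 9×2 = 18
  W5 (cap 13, load 12): N3 — cost 12×2 = 24
  Shipping 69, fixed 124 → total 193.
  Any other capacity-feasible assignment to {W3, W4, W5} ships for at least 69.
Compare {W1, W4, W5}: its best feasible assignment gives total 194.
Compare {W1, W3, W5}: its best feasible assignment gives total 198.
Every other set of open sites that can feasibly serve all demand totals ≥ 194 even under its best assignment. Minimum: 193.

193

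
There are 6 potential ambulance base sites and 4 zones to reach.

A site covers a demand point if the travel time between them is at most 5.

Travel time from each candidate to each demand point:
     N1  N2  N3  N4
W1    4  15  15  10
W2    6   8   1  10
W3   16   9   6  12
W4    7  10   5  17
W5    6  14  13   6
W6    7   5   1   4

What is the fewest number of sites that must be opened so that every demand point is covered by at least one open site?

2

Coverage sets (demand points within 5 of each site):
  W1: {N1}
  W2: {N3}
  W3: {}
  W4: {N3}
  W5: {}
  W6: {N2, N3, N4}
No single site covers all 4 demand points.
But {W1, W6} covers everything, so the minimum is 2.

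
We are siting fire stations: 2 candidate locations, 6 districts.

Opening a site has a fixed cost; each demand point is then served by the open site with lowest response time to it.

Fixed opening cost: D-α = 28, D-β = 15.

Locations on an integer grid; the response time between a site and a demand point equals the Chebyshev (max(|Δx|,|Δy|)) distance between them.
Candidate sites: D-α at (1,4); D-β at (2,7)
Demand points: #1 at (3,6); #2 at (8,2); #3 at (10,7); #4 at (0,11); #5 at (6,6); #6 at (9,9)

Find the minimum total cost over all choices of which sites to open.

45

Open {D-β}: assign each demand point to its cheapest open site.
  #1→D-β 1, #2→D-β 6, #3→D-β 8, #4→D-β 4, #5→D-β 4, #6→D-β 7
  response time 30, fixed 15 → total 45.
Compare {D-α}: response time 38 + fixed 28 = 66.
Compare {D-α, D-β}: response time 30 + fixed 43 = 73.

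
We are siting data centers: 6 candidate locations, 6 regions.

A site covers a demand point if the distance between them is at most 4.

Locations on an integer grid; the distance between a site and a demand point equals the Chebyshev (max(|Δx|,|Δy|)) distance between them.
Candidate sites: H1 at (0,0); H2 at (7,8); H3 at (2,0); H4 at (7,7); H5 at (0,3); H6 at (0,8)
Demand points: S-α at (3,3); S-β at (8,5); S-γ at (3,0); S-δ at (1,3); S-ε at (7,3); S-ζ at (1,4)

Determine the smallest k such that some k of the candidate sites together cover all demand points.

Coverage sets (demand points within 4 of each site):
  H1: {S-α, S-γ, S-δ, S-ζ}
  H2: {S-β}
  H3: {S-α, S-γ, S-δ, S-ζ}
  H4: {S-α, S-β, S-ε}
  H5: {S-α, S-γ, S-δ, S-ζ}
  H6: {S-ζ}
No single site covers all 6 demand points.
But {H1, H4} covers everything, so the minimum is 2.

2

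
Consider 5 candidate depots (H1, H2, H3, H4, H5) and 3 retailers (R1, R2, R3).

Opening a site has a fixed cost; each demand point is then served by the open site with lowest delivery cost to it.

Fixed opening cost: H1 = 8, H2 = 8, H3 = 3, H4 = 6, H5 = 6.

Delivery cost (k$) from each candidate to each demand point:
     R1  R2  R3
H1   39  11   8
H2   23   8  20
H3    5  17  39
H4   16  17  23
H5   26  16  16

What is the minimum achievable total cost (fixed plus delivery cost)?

35

Open {H1, H3}: assign each demand point to its cheapest open site.
  R1→H3 5, R2→H1 11, R3→H1 8
  delivery cost 24, fixed 11 → total 35.
Compare {H1, H2, H3}: delivery cost 21 + fixed 19 = 40.
Compare {H1, H3, H4}: delivery cost 24 + fixed 17 = 41.
Compare {H1, H3, H5}: delivery cost 24 + fixed 17 = 41.
All other subsets cost ≥ 40. Minimum total cost: 35.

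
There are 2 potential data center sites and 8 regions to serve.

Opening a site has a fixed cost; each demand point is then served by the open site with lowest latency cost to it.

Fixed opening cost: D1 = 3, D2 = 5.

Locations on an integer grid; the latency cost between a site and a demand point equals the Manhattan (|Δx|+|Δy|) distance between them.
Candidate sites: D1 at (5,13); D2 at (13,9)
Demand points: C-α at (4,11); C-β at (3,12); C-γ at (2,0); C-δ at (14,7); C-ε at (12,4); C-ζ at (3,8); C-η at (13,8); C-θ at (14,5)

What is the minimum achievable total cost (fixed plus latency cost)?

Open {D1, D2}: assign each demand point to its cheapest open site.
  C-α→D1 3, C-β→D1 3, C-γ→D1 16, C-δ→D2 3, C-ε→D2 6, C-ζ→D1 7, C-η→D2 1, C-θ→D2 5
  latency cost 44, fixed 8 → total 52.
Compare {D2}: latency cost 70 + fixed 5 = 75.
Compare {D1}: latency cost 90 + fixed 3 = 93.

52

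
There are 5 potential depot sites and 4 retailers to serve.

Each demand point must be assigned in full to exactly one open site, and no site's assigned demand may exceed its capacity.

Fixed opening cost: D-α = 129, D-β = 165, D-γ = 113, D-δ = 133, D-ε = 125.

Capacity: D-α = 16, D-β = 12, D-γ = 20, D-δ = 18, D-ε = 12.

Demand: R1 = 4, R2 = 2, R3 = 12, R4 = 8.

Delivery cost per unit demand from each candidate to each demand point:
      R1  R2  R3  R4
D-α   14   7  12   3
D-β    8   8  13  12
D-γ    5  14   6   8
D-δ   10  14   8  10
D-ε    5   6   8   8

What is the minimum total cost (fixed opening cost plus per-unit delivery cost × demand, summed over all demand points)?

Open {D-α, D-γ}; cheapest assignment that respects the capacities:
  D-α (cap 16, load 10): R2, R4 — cost 2×7 + 8×3 = 38
  D-γ (cap 20, load 16): R1, R3 — cost 4×5 + 12×6 = 92
  Shipping 130, fixed 242 → total 372.
  Any other capacity-feasible assignment to {D-α, D-γ} ships for at least 130.
Compare {D-γ, D-ε}: its best feasible assignment gives total 406.
Compare {D-α, D-δ}: its best feasible assignment gives total 436.
Every other set of open sites that can feasibly serve all demand totals ≥ 406 even under its best assignment. Minimum: 372.

372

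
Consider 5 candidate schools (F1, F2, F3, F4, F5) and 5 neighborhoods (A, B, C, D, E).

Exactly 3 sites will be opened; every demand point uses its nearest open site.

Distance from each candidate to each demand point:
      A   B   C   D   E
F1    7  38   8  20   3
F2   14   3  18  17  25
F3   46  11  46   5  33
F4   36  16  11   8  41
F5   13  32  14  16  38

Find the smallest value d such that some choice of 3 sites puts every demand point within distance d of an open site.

Open {F1, F2, F3}.
  Farthest demand point is C at distance 8 (to F1); all others are ≤ 8.
With {F1, F2, F4} the worst case is 8.
With {F1, F3, F4} the worst case is 11.
No size-3 selection achieves below 8.

8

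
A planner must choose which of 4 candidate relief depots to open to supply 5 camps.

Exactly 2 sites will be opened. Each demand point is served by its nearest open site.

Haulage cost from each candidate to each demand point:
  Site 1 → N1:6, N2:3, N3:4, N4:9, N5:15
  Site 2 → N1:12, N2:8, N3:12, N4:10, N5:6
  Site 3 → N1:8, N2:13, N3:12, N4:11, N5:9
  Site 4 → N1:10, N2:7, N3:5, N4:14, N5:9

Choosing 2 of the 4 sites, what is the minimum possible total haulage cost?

28

Open {Site 1, Site 2}.
  N1→Site 1 6, N2→Site 1 3, N3→Site 1 4, N4→Site 1 9, N5→Site 2 6  ⇒ total 28.
Compare {Site 1, Site 3}: total 31.
Compare {Site 1, Site 4}: total 31.
No size-2 selection does better; minimum is 28.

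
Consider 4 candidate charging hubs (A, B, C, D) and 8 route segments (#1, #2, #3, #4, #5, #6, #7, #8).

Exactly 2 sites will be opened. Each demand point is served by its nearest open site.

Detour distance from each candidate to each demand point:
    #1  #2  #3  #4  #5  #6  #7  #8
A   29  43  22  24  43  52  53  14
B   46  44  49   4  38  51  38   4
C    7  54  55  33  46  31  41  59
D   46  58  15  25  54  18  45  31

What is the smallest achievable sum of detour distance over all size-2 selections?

207

Open {B, D}.
  #1→B 46, #2→B 44, #3→D 15, #4→B 4, #5→B 38, #6→D 18, #7→B 38, #8→B 4  ⇒ total 207.
Compare {B, C}: total 215.
Compare {A, C}: total 225.
No size-2 selection does better; minimum is 207.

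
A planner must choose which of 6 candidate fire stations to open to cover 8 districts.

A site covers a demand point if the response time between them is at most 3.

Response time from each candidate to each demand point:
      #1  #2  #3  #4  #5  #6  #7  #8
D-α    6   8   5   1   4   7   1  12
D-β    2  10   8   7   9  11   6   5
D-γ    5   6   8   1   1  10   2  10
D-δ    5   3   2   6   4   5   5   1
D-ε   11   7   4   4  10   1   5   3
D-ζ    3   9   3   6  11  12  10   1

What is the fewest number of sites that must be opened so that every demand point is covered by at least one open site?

4

Coverage sets (demand points within 3 of each site):
  D-α: {#4, #7}
  D-β: {#1}
  D-γ: {#4, #5, #7}
  D-δ: {#2, #3, #8}
  D-ε: {#6, #8}
  D-ζ: {#1, #3, #8}
No 3 sites suffice: every size-3 union leaves at least one demand point uncovered.
But {D-β, D-γ, D-δ, D-ε} covers everything, so the minimum is 4.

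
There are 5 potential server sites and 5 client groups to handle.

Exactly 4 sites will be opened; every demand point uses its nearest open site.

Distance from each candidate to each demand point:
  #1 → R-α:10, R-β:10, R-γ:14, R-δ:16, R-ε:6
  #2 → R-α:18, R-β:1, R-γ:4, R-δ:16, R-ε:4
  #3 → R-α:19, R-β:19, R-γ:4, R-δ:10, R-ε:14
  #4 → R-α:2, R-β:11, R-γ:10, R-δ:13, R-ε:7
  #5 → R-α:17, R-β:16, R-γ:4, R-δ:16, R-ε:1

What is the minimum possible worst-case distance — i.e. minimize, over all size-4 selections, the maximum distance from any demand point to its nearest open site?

10

Open {#1, #2, #3, #4}.
  Farthest demand point is R-δ at distance 10 (to #3); all others are ≤ 10.
With {#1, #2, #3, #5} the worst case is 10.
With {#1, #3, #4, #5} the worst case is 10.
No size-4 selection achieves below 10.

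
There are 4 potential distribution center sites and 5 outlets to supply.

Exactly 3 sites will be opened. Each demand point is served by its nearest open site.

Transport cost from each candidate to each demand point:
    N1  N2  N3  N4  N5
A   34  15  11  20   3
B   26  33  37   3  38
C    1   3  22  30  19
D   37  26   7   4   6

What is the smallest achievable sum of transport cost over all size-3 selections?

18

Open {A, C, D}.
  N1→C 1, N2→C 3, N3→D 7, N4→D 4, N5→A 3  ⇒ total 18.
Compare {B, C, D}: total 20.
Compare {A, B, C}: total 21.
No size-3 selection does better; minimum is 18.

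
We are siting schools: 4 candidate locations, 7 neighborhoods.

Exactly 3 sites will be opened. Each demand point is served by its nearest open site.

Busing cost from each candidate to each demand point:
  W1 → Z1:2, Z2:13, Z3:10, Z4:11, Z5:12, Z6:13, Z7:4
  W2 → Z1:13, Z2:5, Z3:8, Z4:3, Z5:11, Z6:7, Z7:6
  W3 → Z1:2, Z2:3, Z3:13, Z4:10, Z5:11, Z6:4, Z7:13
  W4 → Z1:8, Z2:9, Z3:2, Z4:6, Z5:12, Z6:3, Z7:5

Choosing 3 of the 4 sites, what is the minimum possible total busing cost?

Open {W2, W3, W4}.
  Z1→W3 2, Z2→W3 3, Z3→W4 2, Z4→W2 3, Z5→W2 11, Z6→W4 3, Z7→W4 5  ⇒ total 29.
Compare {W1, W2, W4}: total 30.
Compare {W1, W3, W4}: total 31.
No size-3 selection does better; minimum is 29.

29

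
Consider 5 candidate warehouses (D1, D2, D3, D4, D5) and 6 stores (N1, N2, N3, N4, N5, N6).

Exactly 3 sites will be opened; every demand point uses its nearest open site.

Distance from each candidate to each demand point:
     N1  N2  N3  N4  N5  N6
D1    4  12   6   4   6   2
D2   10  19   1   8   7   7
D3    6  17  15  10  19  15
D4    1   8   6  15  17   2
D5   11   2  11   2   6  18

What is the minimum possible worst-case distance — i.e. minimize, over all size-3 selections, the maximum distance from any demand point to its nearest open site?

6

Open {D1, D2, D5}.
  Farthest demand point is N5 at distance 6 (to D1); all others are ≤ 6.
With {D1, D3, D5} the worst case is 6.
With {D1, D4, D5} the worst case is 6.
No size-3 selection achieves below 6.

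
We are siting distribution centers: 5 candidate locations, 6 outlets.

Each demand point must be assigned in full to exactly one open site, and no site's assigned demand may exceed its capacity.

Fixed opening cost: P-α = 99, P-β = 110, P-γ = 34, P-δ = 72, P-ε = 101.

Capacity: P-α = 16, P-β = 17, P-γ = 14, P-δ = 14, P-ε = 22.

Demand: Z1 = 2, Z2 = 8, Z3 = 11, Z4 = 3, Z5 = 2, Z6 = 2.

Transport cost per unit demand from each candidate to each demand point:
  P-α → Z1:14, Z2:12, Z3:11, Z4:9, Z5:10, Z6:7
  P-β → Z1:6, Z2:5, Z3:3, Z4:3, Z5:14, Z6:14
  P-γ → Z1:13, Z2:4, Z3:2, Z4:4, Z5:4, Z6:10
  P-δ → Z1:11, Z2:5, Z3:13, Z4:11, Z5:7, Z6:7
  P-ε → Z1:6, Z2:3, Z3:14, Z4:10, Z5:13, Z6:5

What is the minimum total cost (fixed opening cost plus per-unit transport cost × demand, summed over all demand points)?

Open {P-γ, P-δ}; cheapest assignment that respects the capacities:
  P-γ (cap 14, load 14): Z3, Z4 — cost 11×2 + 3×4 = 34
  P-δ (cap 14, load 14): Z1, Z2, Z5, Z6 — cost 2×11 + 8×5 + 2×7 + 2×7 = 90
  Shipping 124, fixed 106 → total 230.
  Any other capacity-feasible assignment to {P-γ, P-δ} ships for at least 124.
Compare {P-γ, P-ε}: its best feasible assignment gives total 241.
Compare {P-β, P-γ}: its best feasible assignment gives total 258.
Every other set of open sites that can feasibly serve all demand totals ≥ 241 even under its best assignment. Minimum: 230.

230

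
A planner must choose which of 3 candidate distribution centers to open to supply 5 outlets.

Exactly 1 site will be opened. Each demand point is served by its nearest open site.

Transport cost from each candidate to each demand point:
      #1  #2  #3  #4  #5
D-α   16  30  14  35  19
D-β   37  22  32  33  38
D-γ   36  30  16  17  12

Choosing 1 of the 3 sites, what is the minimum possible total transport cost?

Open {D-γ}.
  #1→D-γ 36, #2→D-γ 30, #3→D-γ 16, #4→D-γ 17, #5→D-γ 12  ⇒ total 111.
Compare {D-α}: total 114.
Compare {D-β}: total 162.

111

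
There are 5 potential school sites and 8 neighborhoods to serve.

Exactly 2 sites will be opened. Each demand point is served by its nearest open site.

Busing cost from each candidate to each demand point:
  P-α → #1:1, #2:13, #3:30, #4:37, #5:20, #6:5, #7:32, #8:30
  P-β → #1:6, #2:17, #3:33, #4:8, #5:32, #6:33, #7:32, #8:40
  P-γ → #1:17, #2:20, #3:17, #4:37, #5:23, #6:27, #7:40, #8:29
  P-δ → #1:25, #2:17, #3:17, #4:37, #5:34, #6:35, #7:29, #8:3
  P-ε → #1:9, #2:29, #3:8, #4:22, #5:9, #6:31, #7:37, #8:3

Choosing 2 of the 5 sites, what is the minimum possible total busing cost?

93

Open {P-α, P-ε}.
  #1→P-α 1, #2→P-α 13, #3→P-ε 8, #4→P-ε 22, #5→P-ε 9, #6→P-α 5, #7→P-α 32, #8→P-ε 3  ⇒ total 93.
Compare {P-β, P-ε}: total 114.
Compare {P-α, P-δ}: total 125.
No size-2 selection does better; minimum is 93.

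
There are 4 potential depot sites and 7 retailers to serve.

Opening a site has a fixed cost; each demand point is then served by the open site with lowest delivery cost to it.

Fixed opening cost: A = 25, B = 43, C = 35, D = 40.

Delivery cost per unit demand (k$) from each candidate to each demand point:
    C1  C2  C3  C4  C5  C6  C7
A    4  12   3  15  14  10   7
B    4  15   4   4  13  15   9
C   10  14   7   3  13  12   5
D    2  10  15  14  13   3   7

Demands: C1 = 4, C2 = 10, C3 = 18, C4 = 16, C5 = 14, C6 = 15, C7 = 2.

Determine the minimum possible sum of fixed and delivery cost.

547

Open {A, C, D}: assign each demand point to its cheapest open site.
  C1→D 4×2=8, C2→D 10×10=100, C3→A 18×3=54, C4→C 16×3=48, C5→C 14×13=182, C6→D 15×3=45, C7→C 2×5=10
  delivery cost 447, fixed 100 → total 547.
Compare {B, D}: delivery cost 485 + fixed 83 = 568.
Compare {A, B, D}: delivery cost 467 + fixed 108 = 575.
Compare {B, C, D}: delivery cost 465 + fixed 118 = 583.
All other subsets cost ≥ 568. Minimum total cost: 547.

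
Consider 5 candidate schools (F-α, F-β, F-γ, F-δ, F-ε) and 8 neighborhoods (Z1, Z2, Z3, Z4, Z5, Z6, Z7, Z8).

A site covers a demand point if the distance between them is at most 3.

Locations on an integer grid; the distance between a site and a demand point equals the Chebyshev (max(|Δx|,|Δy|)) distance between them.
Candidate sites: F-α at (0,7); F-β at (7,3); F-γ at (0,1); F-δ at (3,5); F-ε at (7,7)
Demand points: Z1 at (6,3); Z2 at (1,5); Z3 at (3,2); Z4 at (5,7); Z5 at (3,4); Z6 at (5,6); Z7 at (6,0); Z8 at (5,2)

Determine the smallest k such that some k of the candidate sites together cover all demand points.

Coverage sets (demand points within 3 of each site):
  F-α: {Z2, Z5}
  F-β: {Z1, Z6, Z7, Z8}
  F-γ: {Z3, Z5}
  F-δ: {Z1, Z2, Z3, Z4, Z5, Z6, Z8}
  F-ε: {Z4, Z6}
No single site covers all 8 demand points.
But {F-β, F-δ} covers everything, so the minimum is 2.

2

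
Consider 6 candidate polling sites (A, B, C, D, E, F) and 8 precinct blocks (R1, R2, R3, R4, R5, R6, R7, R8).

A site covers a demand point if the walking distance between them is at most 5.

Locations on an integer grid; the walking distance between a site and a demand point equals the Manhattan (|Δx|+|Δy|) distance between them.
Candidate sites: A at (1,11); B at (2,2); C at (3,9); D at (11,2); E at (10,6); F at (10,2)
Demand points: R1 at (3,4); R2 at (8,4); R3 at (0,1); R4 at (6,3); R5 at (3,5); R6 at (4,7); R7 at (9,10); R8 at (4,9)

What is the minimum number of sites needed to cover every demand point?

3

Coverage sets (demand points within 5 of each site):
  A: {R8}
  B: {R1, R3, R4, R5}
  C: {R1, R5, R6, R8}
  D: {R2}
  E: {R2, R7}
  F: {R2, R4}
No 2 sites suffice: every size-2 union leaves at least one demand point uncovered.
But {B, C, E} covers everything, so the minimum is 3.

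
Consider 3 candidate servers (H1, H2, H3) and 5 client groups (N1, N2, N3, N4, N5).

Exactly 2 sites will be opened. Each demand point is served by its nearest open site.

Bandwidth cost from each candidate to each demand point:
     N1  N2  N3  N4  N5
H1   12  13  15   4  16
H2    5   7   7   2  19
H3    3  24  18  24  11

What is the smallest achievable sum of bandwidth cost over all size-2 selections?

Open {H2, H3}.
  N1→H3 3, N2→H2 7, N3→H2 7, N4→H2 2, N5→H3 11  ⇒ total 30.
Compare {H1, H2}: total 37.
Compare {H1, H3}: total 46.

30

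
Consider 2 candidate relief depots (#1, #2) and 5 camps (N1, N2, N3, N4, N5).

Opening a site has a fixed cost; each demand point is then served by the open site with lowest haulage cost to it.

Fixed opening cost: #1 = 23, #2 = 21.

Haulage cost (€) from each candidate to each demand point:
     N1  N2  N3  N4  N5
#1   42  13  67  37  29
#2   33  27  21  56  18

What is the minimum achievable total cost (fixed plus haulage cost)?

Open {#1, #2}: assign each demand point to its cheapest open site.
  N1→#2 33, N2→#1 13, N3→#2 21, N4→#1 37, N5→#2 18
  haulage cost 122, fixed 44 → total 166.
Compare {#2}: haulage cost 155 + fixed 21 = 176.
Compare {#1}: haulage cost 188 + fixed 23 = 211.

166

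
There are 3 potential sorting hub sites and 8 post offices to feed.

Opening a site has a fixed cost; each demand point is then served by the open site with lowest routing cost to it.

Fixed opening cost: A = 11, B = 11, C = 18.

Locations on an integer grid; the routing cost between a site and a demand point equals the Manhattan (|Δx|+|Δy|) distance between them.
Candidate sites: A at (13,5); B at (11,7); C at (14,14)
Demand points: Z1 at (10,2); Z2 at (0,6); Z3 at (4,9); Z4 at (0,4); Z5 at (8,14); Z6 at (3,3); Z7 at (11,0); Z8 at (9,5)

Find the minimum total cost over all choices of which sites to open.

85

Open {B}: assign each demand point to its cheapest open site.
  Z1→B 6, Z2→B 12, Z3→B 9, Z4→B 14, Z5→B 10, Z6→B 12, Z7→B 7, Z8→B 4
  routing cost 74, fixed 11 → total 85.
Compare {A}: routing cost 84 + fixed 11 = 95.
Compare {A, B}: routing cost 74 + fixed 22 = 96.
Compare {B, C}: routing cost 70 + fixed 29 = 99.
All other subsets cost ≥ 95. Minimum total cost: 85.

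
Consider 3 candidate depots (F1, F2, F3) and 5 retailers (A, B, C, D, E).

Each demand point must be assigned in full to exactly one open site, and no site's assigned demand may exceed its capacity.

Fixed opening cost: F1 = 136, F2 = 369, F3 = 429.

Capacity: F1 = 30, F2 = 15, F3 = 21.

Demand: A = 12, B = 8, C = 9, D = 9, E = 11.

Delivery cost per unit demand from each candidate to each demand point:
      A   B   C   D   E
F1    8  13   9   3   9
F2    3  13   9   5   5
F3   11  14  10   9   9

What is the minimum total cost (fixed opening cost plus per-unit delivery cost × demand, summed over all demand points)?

980

Open {F1, F3}; cheapest assignment that respects the capacities:
  F1 (cap 30, load 30): A, C, D — cost 12×8 + 9×9 + 9×3 = 204
  F3 (cap 21, load 19): B, E — cost 8×14 + 11×9 = 211
  Shipping 415, fixed 565 → total 980.
  Any other capacity-feasible assignment to {F1, F3} ships for at least 415.
Compare {F1, F2, F3}: its best feasible assignment gives total 1281.
Every other set of open sites that can feasibly serve all demand totals ≥ 1281 even under its best assignment. Minimum: 980.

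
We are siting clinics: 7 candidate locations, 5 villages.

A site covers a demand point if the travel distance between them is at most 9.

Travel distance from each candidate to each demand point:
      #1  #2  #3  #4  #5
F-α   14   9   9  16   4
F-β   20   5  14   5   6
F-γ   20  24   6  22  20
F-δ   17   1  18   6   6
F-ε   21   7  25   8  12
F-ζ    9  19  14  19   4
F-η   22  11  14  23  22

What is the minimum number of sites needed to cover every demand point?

3

Coverage sets (demand points within 9 of each site):
  F-α: {#2, #3, #5}
  F-β: {#2, #4, #5}
  F-γ: {#3}
  F-δ: {#2, #4, #5}
  F-ε: {#2, #4}
  F-ζ: {#1, #5}
  F-η: {}
No 2 sites suffice: every size-2 union leaves at least one demand point uncovered.
But {F-α, F-β, F-ζ} covers everything, so the minimum is 3.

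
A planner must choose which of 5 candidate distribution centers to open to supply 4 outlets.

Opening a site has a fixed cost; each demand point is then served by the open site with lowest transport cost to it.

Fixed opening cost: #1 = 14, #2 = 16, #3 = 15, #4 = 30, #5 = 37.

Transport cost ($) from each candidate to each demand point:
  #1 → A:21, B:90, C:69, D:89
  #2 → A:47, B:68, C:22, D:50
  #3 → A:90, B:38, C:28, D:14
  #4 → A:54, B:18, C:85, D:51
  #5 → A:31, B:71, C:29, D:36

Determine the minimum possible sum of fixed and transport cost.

Open {#1, #3}: assign each demand point to its cheapest open site.
  A→#1 21, B→#3 38, C→#3 28, D→#3 14
  transport cost 101, fixed 29 → total 130.
Compare {#1, #2, #3}: transport cost 95 + fixed 45 = 140.
Compare {#1, #3, #4}: transport cost 81 + fixed 59 = 140.
Compare {#1, #2, #3, #4}: transport cost 75 + fixed 75 = 150.
All other subsets cost ≥ 140. Minimum total cost: 130.

130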